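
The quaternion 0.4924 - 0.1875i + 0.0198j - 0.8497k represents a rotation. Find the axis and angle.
axis = (-0.2154, 0.0227, -0.9763), θ = 121°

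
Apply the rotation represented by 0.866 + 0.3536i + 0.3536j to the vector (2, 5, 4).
(5.2, 1.8, 3.837)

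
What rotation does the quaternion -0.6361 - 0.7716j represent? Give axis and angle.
axis = (0, -1, 0), θ = 259°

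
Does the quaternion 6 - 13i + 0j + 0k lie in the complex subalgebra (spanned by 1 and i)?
Yes. The quaternion 6 - 13i has j- and k-coefficients y = z = 0, so it lies in the complex subalgebra spanned by 1 and i.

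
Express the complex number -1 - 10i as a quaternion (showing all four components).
-1 - 10i + 0j + 0k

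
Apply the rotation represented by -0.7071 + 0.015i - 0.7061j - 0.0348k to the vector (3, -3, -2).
(-1.783, -3.048, -3.087)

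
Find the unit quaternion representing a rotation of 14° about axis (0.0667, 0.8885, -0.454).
0.9925 + 0.0081i + 0.1083j - 0.0553k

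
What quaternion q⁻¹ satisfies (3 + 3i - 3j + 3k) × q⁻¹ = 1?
0.0833 - 0.0833i + 0.0833j - 0.0833k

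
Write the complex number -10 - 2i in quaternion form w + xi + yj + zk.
-10 - 2i + 0j + 0k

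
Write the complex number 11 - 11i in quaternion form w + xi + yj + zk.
11 - 11i + 0j + 0k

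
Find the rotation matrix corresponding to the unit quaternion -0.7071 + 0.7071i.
[[1, 0, 0], [0, 0, 1], [0, -1, 0]]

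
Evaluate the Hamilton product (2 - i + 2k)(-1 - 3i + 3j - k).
-3 - 11i - j - 7k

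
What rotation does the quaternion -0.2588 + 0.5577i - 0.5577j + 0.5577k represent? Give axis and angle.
axis = (√3/3, -√3/3, √3/3), θ = 7π/6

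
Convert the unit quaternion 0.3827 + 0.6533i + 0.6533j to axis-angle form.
axis = (√2/2, √2/2, 0), θ = 3π/4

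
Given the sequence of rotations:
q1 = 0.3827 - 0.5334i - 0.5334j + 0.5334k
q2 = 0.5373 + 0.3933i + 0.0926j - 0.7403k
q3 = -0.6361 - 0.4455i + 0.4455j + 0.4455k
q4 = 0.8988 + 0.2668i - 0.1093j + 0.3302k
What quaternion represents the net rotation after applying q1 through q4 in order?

q2 · q1 = 0.8597 - 0.4816i - 0.0661j - 0.1571k
q3 · q2 · q1 = -0.662 - 0.1172i + 0.1405j + 0.7269k
q4 · q3 · q2 · q1 = -0.7884 - 0.4078i - 0.034j + 0.4594k
-0.7884 - 0.4078i - 0.034j + 0.4594k


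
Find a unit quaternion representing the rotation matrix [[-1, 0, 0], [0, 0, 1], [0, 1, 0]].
0.7071j + 0.7071k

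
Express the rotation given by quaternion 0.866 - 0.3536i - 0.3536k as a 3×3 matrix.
[[0.7499, 0.6124, 0.2501], [-0.6124, 0.4999, 0.6124], [0.2501, -0.6124, 0.7499]]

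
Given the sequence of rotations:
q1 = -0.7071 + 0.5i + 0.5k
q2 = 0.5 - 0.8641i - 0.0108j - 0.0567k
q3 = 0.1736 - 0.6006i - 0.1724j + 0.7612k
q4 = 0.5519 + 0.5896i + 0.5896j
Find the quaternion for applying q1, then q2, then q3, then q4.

q2 · q1 = 0.1069 + 0.8556i + 0.4113j + 0.2955k
q3 · q2 · q1 = 0.3784 - 0.2797i + 0.8817j + 0.0331k
q4 · q3 · q2 · q1 = -0.1461 + 0.0883i + 0.6902j + 0.703k
-0.1461 + 0.0883i + 0.6902j + 0.703k


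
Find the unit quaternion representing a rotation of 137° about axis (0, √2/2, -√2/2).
0.3665 + 0.6579j - 0.6579k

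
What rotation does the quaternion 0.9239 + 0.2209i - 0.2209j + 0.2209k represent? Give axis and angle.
axis = (√3/3, -√3/3, √3/3), θ = π/4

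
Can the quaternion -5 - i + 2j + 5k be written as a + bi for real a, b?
No. The quaternion -5 - i + 2j + 5k has j-coefficient y = 2 and k-coefficient z = 5, not both zero, so it does not lie in the complex subalgebra spanned by 1 and i.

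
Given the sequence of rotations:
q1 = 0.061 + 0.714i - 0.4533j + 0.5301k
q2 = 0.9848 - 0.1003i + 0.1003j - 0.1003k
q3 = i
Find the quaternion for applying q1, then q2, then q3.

q2 · q1 = 0.2303 + 0.7047i - 0.4587j + 0.4898k
q3 · q2 · q1 = -0.7047 + 0.2303i - 0.4898j - 0.4587k
-0.7047 + 0.2303i - 0.4898j - 0.4587k


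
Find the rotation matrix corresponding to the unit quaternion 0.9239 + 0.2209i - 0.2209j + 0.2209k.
[[0.8048, -0.5058, -0.3106], [0.3106, 0.8048, -0.5058], [0.5058, 0.3106, 0.8048]]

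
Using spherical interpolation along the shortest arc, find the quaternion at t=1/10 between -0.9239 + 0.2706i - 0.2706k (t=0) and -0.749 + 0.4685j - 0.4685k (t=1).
-0.9214 + 0.2465i + 0.0499j - 0.2964k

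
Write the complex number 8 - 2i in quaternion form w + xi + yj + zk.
8 - 2i + 0j + 0k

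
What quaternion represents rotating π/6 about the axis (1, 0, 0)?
0.9659 + 0.2588i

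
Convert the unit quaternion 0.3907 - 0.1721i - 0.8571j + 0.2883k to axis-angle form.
axis = (-0.187, -0.9311, 0.3132), θ = 134°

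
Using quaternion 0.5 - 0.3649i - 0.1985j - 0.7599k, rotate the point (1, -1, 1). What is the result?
(-0.782, 0.473, 1.471)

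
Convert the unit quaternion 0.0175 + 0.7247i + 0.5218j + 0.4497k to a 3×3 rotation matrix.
[[0.051, 0.7406, 0.6701], [0.772, -0.4548, 0.4439], [0.6335, 0.4947, -0.5949]]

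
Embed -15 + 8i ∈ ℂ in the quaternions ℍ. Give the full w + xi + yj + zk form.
-15 + 8i + 0j + 0k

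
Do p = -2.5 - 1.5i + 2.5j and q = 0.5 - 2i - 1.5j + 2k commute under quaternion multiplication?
No: pq = -0.5 + 9.25i + 8j + 2.25k ≠ -0.5 - 0.75i + 2j - 12.25k = qp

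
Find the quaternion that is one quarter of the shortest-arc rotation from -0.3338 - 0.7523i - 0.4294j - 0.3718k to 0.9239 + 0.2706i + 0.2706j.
-0.5285 - 0.6763i - 0.419j - 0.2962k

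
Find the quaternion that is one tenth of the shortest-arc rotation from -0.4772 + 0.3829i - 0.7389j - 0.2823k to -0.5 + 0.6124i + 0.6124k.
-0.5206 + 0.4457i - 0.7036j - 0.1878k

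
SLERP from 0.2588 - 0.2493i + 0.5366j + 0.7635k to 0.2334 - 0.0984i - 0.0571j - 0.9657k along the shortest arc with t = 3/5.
-0.0368 - 0.0463i + 0.2733j + 0.9601k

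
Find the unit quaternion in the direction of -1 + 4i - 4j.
-0.1741 + 0.6963i - 0.6963j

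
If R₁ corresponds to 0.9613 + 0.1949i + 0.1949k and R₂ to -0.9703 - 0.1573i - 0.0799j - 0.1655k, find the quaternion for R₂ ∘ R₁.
-0.8698 - 0.3559i - 0.0784j - 0.3326k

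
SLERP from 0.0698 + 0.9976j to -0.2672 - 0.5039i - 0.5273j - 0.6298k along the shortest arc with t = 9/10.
0.2569 + 0.4689i + 0.6088j + 0.5861k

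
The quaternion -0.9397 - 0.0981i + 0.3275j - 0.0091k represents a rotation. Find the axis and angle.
axis = (-0.2868, 0.9576, -0.0266), θ = 320°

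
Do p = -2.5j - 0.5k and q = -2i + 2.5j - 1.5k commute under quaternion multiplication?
No: pq = 5.5 + 5i + j - 5k ≠ 5.5 - 5i - j + 5k = qp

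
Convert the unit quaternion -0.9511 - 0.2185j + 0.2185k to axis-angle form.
axis = (0, -√2/2, √2/2), θ = 324°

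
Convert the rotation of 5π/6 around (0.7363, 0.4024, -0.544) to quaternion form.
0.2588 + 0.7112i + 0.3887j - 0.5255k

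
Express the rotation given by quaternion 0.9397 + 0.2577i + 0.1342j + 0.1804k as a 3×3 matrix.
[[0.8989, -0.2699, 0.3452], [0.4082, 0.8021, -0.4359], [-0.1592, 0.5327, 0.8312]]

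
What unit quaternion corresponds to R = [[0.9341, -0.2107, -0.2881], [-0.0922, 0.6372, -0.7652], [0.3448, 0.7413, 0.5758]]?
0.887 + 0.4246i - 0.1784j + 0.0334k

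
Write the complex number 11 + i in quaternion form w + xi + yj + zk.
11 + i + 0j + 0k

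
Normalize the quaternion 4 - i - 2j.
0.8729 - 0.2182i - 0.4364j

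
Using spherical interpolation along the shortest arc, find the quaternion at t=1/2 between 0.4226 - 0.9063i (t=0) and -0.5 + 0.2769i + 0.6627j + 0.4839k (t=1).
0.5395 - 0.6919i - 0.3875j - 0.283k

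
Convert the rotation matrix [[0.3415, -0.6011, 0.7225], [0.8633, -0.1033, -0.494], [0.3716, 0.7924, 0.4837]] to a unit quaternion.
0.6561 + 0.4902i + 0.1337j + 0.558k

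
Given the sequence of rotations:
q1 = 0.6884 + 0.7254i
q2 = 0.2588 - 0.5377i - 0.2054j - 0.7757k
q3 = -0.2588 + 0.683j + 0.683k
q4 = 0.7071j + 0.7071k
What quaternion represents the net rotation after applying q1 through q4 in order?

q2 · q1 = 0.5682 - 0.1824i - 0.7041j - 0.385k
q3 · q2 · q1 = 0.5968 + 0.2652i + 0.4457j + 0.6123k
q4 · q3 · q2 · q1 = -0.7481 + 0.1178i + 0.6095j + 0.2345k
-0.7481 + 0.1178i + 0.6095j + 0.2345k


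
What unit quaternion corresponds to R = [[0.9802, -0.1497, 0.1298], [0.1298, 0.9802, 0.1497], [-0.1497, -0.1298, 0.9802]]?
0.9925 - 0.0704i + 0.0704j + 0.0704k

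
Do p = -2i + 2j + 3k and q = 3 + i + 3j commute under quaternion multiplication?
No: pq = -4 - 15i + 9j + k ≠ -4 + 3i + 3j + 17k = qp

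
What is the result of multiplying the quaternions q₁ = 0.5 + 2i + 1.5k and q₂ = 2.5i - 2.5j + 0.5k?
-5.75 + 5i + 1.5j - 4.75k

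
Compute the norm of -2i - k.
√5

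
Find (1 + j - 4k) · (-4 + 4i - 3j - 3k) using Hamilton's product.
-13 - 11i - 23j + 9k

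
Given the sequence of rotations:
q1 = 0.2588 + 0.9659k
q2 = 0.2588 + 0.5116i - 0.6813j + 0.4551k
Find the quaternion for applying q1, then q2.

q2 · q1 = -0.3726 - 0.5257i - 0.6705j + 0.3678k
-0.3726 - 0.5257i - 0.6705j + 0.3678k


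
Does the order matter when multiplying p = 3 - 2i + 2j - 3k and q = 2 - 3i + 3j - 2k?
Yes: pq = -12 - 8i + 18j - 12k ≠ -12 - 18i + 8j - 12k = qp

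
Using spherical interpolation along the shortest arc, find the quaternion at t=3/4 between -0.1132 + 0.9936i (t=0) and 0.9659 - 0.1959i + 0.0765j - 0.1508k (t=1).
-0.8595 + 0.4904i - 0.0652j + 0.1284k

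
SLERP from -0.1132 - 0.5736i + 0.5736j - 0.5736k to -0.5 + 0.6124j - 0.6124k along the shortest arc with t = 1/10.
-0.158 - 0.5248i + 0.5914j - 0.5914k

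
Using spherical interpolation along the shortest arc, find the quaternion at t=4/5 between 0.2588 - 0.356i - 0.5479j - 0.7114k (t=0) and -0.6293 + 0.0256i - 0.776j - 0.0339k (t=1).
-0.4934 - 0.0717i - 0.8387j - 0.2192k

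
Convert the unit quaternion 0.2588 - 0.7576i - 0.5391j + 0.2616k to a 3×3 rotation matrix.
[[0.2819, 0.6814, -0.6754], [0.9522, -0.2848, 0.1101], [-0.1173, -0.6742, -0.7292]]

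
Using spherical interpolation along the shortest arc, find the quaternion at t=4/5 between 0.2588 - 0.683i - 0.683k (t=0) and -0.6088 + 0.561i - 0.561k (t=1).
0.6306 - 0.7066i + 0.321k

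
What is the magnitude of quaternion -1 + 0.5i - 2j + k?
2.5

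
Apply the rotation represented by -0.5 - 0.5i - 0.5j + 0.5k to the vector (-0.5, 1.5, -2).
(1.5, 2, 0.5)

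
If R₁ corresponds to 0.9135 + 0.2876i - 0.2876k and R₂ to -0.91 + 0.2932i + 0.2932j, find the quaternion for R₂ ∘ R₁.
-0.9156 - 0.0782i + 0.3522j + 0.1774k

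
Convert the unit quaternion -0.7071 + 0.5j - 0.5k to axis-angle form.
axis = (0, √2/2, -√2/2), θ = 3π/2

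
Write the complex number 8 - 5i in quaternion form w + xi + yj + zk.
8 - 5i + 0j + 0k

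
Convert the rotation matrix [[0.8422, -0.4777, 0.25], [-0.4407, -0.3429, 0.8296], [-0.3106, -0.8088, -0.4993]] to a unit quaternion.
-0.5 + 0.8192i - 0.2803j - 0.0185k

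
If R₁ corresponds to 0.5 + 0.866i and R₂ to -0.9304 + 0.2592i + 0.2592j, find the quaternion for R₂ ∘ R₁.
-0.6897 - 0.6761i + 0.1296j - 0.2245k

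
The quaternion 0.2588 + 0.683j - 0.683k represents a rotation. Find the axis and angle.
axis = (0, √2/2, -√2/2), θ = 5π/6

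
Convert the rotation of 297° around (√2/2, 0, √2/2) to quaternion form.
-0.8526 + 0.3695i + 0.3695k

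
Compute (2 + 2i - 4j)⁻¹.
0.0833 - 0.0833i + 0.1667j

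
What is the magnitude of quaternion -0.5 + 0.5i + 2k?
2.121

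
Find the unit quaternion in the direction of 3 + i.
0.9487 + 0.3162i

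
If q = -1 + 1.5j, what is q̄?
-1 - 1.5j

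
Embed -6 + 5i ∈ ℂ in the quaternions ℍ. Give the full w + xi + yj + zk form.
-6 + 5i + 0j + 0k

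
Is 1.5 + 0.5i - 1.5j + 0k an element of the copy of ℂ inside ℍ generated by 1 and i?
No. The quaternion 1.5 + 0.5i - 1.5j has j-coefficient y = -1.5 and k-coefficient z = 0, not both zero, so it does not lie in the complex subalgebra spanned by 1 and i.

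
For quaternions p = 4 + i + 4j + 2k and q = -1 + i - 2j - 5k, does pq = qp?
No: pq = 13 - 13i - 5j - 28k ≠ 13 + 19i - 19j - 16k = qp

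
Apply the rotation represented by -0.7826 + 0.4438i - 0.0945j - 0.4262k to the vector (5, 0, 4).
(2.173, 6.017, -0.278)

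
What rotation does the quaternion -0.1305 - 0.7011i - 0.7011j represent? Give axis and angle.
axis = (-√2/2, -√2/2, 0), θ = 195°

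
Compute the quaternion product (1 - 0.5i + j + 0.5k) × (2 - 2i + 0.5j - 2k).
1.5 - 5.25i + 0.5j + 0.75k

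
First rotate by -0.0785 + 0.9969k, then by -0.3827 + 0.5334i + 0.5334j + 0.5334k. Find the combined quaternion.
-0.5017 + 0.4899i - 0.5736j - 0.4234k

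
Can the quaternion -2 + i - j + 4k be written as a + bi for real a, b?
No. The quaternion -2 + i - j + 4k has j-coefficient y = -1 and k-coefficient z = 4, not both zero, so it does not lie in the complex subalgebra spanned by 1 and i.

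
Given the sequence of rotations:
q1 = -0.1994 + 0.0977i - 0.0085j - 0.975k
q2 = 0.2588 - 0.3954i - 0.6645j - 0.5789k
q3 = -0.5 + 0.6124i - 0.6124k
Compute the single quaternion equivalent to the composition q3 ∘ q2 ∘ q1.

q2 · q1 = -0.583 + 0.7471i - 0.3118j - 0.0686k
q3 · q2 · q1 = -0.208 - 0.9215i - 0.2596j + 0.2004k
-0.208 - 0.9215i - 0.2596j + 0.2004k


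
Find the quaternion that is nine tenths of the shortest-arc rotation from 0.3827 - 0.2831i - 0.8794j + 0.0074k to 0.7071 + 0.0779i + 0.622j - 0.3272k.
-0.6227 - 0.1116i - 0.7086j + 0.3125k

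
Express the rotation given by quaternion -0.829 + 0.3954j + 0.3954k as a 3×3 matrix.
[[0.3746, 0.6556, -0.6556], [-0.6556, 0.6873, 0.3127], [0.6556, 0.3127, 0.6873]]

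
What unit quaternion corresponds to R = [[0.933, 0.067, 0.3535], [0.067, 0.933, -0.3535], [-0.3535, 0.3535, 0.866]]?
0.9659 + 0.183i + 0.183j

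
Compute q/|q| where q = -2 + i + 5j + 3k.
-0.3203 + 0.1601i + 0.8006j + 0.4804k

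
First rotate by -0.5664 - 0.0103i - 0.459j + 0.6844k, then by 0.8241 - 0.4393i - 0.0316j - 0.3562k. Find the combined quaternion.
-0.242 + 0.0552i - 0.056j + 0.9671k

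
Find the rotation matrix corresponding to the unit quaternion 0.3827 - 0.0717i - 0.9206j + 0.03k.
[[-0.6968, 0.1091, -0.7089], [0.155, 0.9879, -0.0004], [0.7003, -0.1101, -0.7053]]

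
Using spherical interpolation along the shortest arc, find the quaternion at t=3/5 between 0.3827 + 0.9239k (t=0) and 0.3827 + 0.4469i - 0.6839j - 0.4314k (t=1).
-0.0821 - 0.3279i + 0.5018j + 0.7962k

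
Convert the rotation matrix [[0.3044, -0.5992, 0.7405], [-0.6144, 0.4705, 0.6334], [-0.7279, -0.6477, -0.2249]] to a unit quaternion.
0.6225 - 0.5145i + 0.5897j - 0.0061k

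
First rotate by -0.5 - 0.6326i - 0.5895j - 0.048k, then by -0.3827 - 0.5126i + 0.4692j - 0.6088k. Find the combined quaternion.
0.1145 + 0.117i + 0.3515j + 0.9218k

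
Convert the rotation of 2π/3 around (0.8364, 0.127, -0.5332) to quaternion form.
0.5 + 0.7243i + 0.11j - 0.4618k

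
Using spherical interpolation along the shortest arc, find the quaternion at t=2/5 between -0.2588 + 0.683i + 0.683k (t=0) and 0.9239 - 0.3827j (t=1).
-0.6732 + 0.5034i + 0.1998j + 0.5034k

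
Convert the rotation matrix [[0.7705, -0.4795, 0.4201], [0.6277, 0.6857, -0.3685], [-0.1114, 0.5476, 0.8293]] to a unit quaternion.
0.9063 + 0.2527i + 0.1466j + 0.3054k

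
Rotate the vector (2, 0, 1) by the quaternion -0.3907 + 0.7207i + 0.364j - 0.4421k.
(-0.233, 1.982, -1.009)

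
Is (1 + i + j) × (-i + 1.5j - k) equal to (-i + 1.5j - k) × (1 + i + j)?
No: pq = -0.5 - 2i + 2.5j + 1.5k ≠ -0.5 + 0.5j - 3.5k = qp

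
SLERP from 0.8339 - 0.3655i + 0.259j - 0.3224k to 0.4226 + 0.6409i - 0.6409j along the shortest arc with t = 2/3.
0.0464 - 0.723i + 0.6712j - 0.1569k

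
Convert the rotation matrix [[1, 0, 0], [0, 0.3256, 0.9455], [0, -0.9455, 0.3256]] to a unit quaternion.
0.8141 - 0.5807i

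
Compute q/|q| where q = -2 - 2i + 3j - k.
-0.4714 - 0.4714i + 0.7071j - 0.2357k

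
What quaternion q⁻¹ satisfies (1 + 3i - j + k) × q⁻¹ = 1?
0.0833 - 0.25i + 0.0833j - 0.0833k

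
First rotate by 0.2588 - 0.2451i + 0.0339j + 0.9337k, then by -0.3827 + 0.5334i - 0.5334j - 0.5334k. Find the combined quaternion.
0.5478 - 0.2481i - 0.5183j - 0.608k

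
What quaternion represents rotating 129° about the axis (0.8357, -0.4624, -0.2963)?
0.4305 + 0.7543i - 0.4174j - 0.2674k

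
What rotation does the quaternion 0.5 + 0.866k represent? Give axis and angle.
axis = (0, 0, 1), θ = 2π/3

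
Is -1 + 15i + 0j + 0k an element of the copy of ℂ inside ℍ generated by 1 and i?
Yes. The quaternion -1 + 15i has j- and k-coefficients y = z = 0, so it lies in the complex subalgebra spanned by 1 and i.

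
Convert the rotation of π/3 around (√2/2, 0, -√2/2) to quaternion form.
0.866 + 0.3536i - 0.3536k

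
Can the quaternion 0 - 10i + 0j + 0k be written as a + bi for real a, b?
Yes. The quaternion -10i has j- and k-coefficients y = z = 0, so it lies in the complex subalgebra spanned by 1 and i.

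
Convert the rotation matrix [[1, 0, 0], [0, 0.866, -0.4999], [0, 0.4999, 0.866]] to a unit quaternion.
0.9659 + 0.2588i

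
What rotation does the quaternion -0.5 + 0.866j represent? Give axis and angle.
axis = (0, 1, 0), θ = 4π/3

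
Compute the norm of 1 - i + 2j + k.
√7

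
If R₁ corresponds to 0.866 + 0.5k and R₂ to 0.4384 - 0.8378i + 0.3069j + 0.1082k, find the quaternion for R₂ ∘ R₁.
0.3256 - 0.5721i + 0.6847j + 0.3129k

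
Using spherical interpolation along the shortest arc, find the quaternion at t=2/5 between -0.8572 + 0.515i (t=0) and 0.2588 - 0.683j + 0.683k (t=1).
-0.7719 + 0.3819i + 0.3594j - 0.3594k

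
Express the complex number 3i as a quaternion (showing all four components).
0 + 3i + 0j + 0k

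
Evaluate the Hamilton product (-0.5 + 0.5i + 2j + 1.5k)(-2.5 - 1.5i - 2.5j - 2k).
10 - 0.75i - 5j - k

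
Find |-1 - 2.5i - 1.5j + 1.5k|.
3.428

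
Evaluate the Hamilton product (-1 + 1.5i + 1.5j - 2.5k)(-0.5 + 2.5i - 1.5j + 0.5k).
0.25 - 6.25i - 6.25j - 5.25k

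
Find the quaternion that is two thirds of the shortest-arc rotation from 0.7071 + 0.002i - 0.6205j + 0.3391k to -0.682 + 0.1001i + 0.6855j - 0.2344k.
0.6924 - 0.0662i - 0.6658j + 0.2701k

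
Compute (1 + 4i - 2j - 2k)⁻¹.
0.04 - 0.16i + 0.08j + 0.08k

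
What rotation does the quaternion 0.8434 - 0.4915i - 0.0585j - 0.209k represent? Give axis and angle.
axis = (-0.9148, -0.1089, -0.389), θ = 65°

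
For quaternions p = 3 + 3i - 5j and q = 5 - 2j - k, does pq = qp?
No: pq = 5 + 20i - 28j - 9k ≠ 5 + 10i - 34j + 3k = qp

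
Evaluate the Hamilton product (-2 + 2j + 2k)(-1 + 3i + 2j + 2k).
-6 - 6i - 12k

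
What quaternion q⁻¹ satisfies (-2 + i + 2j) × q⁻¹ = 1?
-0.2222 - 0.1111i - 0.2222j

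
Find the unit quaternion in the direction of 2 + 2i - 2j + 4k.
0.378 + 0.378i - 0.378j + 0.7559k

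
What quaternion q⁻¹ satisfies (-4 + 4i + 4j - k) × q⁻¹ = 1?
-0.0816 - 0.0816i - 0.0816j + 0.0204k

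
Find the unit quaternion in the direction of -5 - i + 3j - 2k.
-0.8006 - 0.1601i + 0.4804j - 0.3203k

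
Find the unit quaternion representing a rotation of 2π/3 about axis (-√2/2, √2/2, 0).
0.5 - 0.6124i + 0.6124j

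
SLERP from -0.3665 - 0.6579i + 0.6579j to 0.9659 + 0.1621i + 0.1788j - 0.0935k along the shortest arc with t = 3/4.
-0.9325 - 0.3473i + 0.0595j + 0.0789k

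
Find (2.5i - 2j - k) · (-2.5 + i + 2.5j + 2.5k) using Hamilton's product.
5 - 8.75i - 2.25j + 10.75k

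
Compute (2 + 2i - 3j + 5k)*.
2 - 2i + 3j - 5k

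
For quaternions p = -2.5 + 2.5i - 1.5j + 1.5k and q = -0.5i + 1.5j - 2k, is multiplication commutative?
No: pq = 6.5 + 2i + 0.5j + 8k ≠ 6.5 + 0.5i - 8j + 2k = qp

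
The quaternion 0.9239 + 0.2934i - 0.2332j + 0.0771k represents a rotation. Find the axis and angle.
axis = (0.7668, -0.6095, 0.2015), θ = π/4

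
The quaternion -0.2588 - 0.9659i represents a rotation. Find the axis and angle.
axis = (-1, 0, 0), θ = 7π/6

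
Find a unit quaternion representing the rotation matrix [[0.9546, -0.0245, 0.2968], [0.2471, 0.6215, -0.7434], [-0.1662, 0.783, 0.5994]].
0.891 + 0.4283i + 0.1299j + 0.0762k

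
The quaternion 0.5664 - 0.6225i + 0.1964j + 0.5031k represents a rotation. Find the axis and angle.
axis = (-0.7553, 0.2383, 0.6105), θ = 111°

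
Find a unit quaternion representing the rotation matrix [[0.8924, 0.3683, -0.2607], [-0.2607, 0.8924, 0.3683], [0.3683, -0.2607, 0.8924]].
0.9588 - 0.164i - 0.164j - 0.164k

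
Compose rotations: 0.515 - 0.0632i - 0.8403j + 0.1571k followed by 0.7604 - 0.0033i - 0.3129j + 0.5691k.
0.0391 + 0.3793i - 0.8356j + 0.3955k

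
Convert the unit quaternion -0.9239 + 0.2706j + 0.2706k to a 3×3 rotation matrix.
[[0.7071, 0.5, -0.5], [-0.5, 0.8536, 0.1464], [0.5, 0.1464, 0.8536]]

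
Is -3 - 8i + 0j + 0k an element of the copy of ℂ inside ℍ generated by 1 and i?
Yes. The quaternion -3 - 8i has j- and k-coefficients y = z = 0, so it lies in the complex subalgebra spanned by 1 and i.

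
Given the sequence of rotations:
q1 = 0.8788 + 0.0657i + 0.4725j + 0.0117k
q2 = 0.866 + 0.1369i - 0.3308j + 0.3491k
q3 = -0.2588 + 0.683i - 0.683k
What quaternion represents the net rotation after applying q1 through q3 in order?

q2 · q1 = 0.9043 + 0.0084i + 0.1398j + 0.4033k
q3 · q2 · q1 = 0.0357 + 0.7109i - 0.3174j - 0.6265k
0.0357 + 0.7109i - 0.3174j - 0.6265k


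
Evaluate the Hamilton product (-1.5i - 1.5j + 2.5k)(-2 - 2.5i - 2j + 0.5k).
-8 + 7.25i - 2.5j - 5.75k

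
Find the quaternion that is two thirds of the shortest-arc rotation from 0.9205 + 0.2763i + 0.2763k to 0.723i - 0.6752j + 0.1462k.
0.4063 + 0.6986i - 0.5385j + 0.2386k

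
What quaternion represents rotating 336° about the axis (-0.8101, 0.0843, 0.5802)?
-0.9781 - 0.1684i + 0.0175j + 0.1206k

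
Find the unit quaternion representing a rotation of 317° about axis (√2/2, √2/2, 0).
-0.9304 + 0.2592i + 0.2592j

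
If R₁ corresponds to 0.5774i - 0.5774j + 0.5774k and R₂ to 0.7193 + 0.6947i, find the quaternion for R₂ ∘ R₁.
-0.4011 + 0.4153i - 0.8164j + 0.0142k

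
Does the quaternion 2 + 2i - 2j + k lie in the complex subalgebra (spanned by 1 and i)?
No. The quaternion 2 + 2i - 2j + k has j-coefficient y = -2 and k-coefficient z = 1, not both zero, so it does not lie in the complex subalgebra spanned by 1 and i.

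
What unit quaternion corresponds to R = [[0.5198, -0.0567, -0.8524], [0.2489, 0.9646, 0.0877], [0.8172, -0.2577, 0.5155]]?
0.866 - 0.0997i - 0.482j + 0.0882k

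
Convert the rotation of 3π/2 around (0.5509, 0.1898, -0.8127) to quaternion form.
-0.7071 + 0.3895i + 0.1342j - 0.5747k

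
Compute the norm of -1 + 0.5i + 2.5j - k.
2.915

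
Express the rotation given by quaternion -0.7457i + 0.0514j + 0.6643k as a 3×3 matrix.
[[0.1121, -0.0767, -0.9907], [-0.0767, -0.9947, 0.0683], [-0.9907, 0.0683, -0.1174]]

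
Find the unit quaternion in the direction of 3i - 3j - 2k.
0.6396i - 0.6396j - 0.4264k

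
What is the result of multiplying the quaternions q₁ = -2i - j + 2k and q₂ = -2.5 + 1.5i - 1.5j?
1.5 + 8i + 5.5j - 0.5k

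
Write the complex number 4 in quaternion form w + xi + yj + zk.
4 + 0i + 0j + 0k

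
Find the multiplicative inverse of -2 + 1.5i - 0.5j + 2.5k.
-0.1569 - 0.1176i + 0.0392j - 0.1961k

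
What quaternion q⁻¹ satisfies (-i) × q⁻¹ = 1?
i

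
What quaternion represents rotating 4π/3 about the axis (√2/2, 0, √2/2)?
-0.5 + 0.6124i + 0.6124k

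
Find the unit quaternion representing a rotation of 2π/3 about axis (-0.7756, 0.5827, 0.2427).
0.5 - 0.6717i + 0.5046j + 0.2102k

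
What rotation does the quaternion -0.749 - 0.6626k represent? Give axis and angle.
axis = (0, 0, -1), θ = 277°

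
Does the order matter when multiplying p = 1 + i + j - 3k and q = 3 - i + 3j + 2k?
Yes: pq = 7 + 13i + 7j - 3k ≠ 7 - 9i + 5j - 11k = qp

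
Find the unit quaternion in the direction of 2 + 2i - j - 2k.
0.5547 + 0.5547i - 0.2774j - 0.5547k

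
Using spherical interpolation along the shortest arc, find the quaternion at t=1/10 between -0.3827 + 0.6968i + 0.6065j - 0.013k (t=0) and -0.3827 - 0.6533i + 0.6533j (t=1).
-0.4303 + 0.5832i + 0.6889j - 0.0127k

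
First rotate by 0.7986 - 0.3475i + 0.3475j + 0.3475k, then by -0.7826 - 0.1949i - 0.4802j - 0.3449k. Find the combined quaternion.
-0.406 + 0.0693i - 0.4679j - 0.782k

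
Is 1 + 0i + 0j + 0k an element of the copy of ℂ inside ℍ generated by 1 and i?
Yes. The quaternion 1 has j- and k-coefficients y = z = 0, so it lies in the complex subalgebra spanned by 1 and i.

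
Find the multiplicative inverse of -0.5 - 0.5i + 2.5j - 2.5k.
-0.0385 + 0.0385i - 0.1923j + 0.1923k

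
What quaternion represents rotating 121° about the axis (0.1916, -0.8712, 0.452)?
0.4924 + 0.1668i - 0.7583j + 0.3934k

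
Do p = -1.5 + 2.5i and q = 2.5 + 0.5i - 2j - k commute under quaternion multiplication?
No: pq = -5 + 5.5i + 5.5j - 3.5k ≠ -5 + 5.5i + 0.5j + 6.5k = qp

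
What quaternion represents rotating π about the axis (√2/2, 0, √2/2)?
0.7071i + 0.7071k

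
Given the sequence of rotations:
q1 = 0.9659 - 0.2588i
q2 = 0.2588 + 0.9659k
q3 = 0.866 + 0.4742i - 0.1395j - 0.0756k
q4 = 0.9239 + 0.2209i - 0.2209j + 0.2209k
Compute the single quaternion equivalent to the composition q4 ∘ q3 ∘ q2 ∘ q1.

q2 · q1 = 0.25 - 0.067i - 0.25j + 0.933k
q3 · q2 · q1 = 0.2839 - 0.0885i - 0.6887j + 0.6612k
q4 · q3 · q2 · q1 = -0.0163 - 0.013i - 0.8646j + 0.5019k
-0.0163 - 0.013i - 0.8646j + 0.5019k


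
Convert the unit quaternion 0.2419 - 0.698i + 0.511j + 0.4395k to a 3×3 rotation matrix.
[[0.0914, -0.926, -0.3663], [-0.5007, -0.3607, 0.7869], [-0.8608, 0.1115, -0.4966]]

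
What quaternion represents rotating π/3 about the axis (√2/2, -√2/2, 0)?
0.866 + 0.3536i - 0.3536j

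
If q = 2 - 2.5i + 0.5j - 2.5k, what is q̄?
2 + 2.5i - 0.5j + 2.5k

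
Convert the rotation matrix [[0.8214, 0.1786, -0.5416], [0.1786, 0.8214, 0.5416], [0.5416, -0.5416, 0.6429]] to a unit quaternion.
0.9063 - 0.2988i - 0.2988j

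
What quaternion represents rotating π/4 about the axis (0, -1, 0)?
0.9239 - 0.3827j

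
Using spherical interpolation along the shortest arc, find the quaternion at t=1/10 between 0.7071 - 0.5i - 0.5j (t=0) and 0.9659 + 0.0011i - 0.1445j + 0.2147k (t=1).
0.7524 - 0.4575i - 0.4733j + 0.0234k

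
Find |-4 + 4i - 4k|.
√48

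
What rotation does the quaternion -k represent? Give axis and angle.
axis = (0, 0, -1), θ = π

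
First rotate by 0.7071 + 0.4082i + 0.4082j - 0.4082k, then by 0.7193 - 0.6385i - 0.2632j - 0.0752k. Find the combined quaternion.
0.846 - 0.0197i - 0.1838j - 0.5k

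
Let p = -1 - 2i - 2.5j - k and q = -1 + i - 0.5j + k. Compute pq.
2.75 - 2i + 4j + 3.5k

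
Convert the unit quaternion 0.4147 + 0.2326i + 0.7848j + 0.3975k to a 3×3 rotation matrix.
[[-0.5478, 0.0354, 0.8358], [0.6948, 0.5758, 0.431], [-0.466, 0.8168, -0.34]]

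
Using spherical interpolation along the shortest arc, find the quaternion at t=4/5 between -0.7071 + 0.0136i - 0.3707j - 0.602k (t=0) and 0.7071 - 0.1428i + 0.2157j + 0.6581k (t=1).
-0.7096 + 0.1173i - 0.2477j - 0.6491k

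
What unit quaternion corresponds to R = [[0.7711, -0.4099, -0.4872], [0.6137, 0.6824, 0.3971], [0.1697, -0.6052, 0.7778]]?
0.8988 - 0.2788i - 0.1827j + 0.2847k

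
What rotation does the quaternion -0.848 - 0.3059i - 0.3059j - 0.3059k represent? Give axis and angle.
axis = (-√3/3, -√3/3, -√3/3), θ = 296°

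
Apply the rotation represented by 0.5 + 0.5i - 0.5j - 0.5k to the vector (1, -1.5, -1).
(1, -1, -1.5)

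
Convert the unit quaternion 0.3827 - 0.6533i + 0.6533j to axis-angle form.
axis = (-√2/2, √2/2, 0), θ = 3π/4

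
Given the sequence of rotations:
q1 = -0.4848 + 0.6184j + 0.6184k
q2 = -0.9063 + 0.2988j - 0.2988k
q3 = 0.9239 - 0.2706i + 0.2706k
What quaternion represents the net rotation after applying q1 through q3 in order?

q2 · q1 = 0.4394 + 0.3696i - 0.7053j - 0.4156k
q3 · q2 · q1 = 0.6184 + 0.4134i - 0.6641j - 0.0742k
0.6184 + 0.4134i - 0.6641j - 0.0742k


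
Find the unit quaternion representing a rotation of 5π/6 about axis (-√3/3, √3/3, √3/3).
0.2588 - 0.5577i + 0.5577j + 0.5577k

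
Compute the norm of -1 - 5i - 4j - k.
√43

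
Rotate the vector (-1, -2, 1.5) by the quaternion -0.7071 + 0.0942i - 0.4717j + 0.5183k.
(-0.159, -0.602, 2.62)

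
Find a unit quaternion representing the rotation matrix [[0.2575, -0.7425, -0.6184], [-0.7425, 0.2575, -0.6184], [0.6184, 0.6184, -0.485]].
0.5074 + 0.6093i - 0.6093j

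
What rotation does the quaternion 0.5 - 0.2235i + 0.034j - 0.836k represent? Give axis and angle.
axis = (-0.2581, 0.0393, -0.9653), θ = 2π/3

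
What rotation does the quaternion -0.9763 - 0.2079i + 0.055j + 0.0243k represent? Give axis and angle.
axis = (-0.9606, 0.2541, 0.1123), θ = 335°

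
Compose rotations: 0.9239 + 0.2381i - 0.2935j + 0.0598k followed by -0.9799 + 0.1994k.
-0.9173 - 0.1748i + 0.3351j + 0.1256k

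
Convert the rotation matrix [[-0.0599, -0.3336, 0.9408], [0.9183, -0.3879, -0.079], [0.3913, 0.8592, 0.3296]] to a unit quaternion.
0.4695 + 0.4996i + 0.2926j + 0.6666k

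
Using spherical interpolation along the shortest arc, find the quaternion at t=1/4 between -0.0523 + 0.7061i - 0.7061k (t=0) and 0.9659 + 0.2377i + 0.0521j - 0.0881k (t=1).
0.2885 + 0.7023i + 0.018j - 0.6505k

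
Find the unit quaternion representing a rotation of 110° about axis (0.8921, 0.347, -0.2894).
0.5736 + 0.7308i + 0.2842j - 0.2371k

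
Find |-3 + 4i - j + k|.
√27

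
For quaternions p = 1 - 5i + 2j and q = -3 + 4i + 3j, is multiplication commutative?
No: pq = 11 + 19i - 3j - 23k ≠ 11 + 19i - 3j + 23k = qp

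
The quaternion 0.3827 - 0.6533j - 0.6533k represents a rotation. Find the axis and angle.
axis = (0, -√2/2, -√2/2), θ = 3π/4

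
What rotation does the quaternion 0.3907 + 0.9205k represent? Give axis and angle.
axis = (0, 0, 1), θ = 134°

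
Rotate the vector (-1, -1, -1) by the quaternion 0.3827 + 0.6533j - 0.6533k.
(-0.293, 1.207, 1.207)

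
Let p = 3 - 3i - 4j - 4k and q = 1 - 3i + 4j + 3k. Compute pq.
22 - 8i + 29j - 19k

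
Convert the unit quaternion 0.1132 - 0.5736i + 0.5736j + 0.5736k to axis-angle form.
axis = (-√3/3, √3/3, √3/3), θ = 167°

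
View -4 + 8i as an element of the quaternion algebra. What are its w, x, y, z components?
-4 + 8i + 0j + 0k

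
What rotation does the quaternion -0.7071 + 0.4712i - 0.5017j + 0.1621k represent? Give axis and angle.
axis = (0.6664, -0.7095, 0.2292), θ = 3π/2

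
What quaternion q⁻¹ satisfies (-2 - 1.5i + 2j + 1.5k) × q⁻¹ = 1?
-0.16 + 0.12i - 0.16j - 0.12k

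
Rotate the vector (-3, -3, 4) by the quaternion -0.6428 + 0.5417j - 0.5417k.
(-0.175, -5.676, 1.324)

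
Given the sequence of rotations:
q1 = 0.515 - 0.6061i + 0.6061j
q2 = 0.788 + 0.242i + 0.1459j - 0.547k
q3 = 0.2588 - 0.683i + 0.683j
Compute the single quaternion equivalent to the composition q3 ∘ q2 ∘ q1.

q2 · q1 = 0.4641 - 0.0214i + 0.8843j - 0.0466k
q3 · q2 · q1 = -0.4985 - 0.3543i + 0.514j - 0.6014k
-0.4985 - 0.3543i + 0.514j - 0.6014k


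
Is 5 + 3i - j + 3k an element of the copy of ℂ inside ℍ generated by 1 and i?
No. The quaternion 5 + 3i - j + 3k has j-coefficient y = -1 and k-coefficient z = 3, not both zero, so it does not lie in the complex subalgebra spanned by 1 and i.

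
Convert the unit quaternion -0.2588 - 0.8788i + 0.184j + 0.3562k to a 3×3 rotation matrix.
[[0.6785, -0.139, -0.7213], [-0.5078, -0.7983, -0.3238], [-0.5308, 0.5859, -0.6123]]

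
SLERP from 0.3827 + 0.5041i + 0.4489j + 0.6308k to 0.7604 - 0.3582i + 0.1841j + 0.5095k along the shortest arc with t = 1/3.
0.5816 + 0.2321i + 0.4043j + 0.6666k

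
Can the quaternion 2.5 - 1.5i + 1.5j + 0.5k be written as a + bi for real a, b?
No. The quaternion 2.5 - 1.5i + 1.5j + 0.5k has j-coefficient y = 1.5 and k-coefficient z = 0.5, not both zero, so it does not lie in the complex subalgebra spanned by 1 and i.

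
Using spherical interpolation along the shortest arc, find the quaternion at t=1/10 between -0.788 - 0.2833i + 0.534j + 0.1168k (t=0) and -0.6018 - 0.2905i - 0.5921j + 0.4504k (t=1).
-0.8309 - 0.3086i + 0.4302j + 0.1711k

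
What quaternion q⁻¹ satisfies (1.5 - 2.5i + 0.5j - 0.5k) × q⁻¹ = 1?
0.1667 + 0.2778i - 0.0556j + 0.0556k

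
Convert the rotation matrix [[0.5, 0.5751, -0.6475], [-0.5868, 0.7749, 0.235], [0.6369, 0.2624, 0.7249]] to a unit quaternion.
0.866 + 0.0079i - 0.3708j - 0.3354k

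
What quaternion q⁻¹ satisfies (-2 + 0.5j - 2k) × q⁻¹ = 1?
-0.2424 - 0.0606j + 0.2424k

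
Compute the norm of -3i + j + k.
√11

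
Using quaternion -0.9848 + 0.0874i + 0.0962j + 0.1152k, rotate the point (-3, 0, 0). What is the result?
(-2.865, 0.63, -0.629)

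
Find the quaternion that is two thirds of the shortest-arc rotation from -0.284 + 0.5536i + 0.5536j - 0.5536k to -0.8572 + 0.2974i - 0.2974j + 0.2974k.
-0.8569 + 0.5151i + 0.0148j - 0.0148k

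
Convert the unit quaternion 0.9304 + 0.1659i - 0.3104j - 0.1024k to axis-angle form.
axis = (0.4526, -0.8468, -0.2794), θ = 43°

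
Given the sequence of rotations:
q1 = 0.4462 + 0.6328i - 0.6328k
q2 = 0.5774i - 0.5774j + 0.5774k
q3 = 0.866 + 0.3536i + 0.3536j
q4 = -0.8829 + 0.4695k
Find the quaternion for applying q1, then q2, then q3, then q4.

q2 · q1 = 0.623i + 0.4731j + 0.623k
q3 · q2 · q1 = -0.3876 + 0.7598i + 0.1894j + 0.4865k
q4 · q3 · q2 · q1 = 0.1138 - 0.7598i + 0.1895j - 0.6115k
0.1138 - 0.7598i + 0.1895j - 0.6115k


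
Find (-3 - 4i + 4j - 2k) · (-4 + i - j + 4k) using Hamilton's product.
28 + 27i + j - 4k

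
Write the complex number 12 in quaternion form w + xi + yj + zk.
12 + 0i + 0j + 0k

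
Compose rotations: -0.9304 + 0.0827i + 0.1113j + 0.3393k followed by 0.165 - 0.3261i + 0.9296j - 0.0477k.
-0.2138 + 0.6378i - 0.7398j - 0.0128k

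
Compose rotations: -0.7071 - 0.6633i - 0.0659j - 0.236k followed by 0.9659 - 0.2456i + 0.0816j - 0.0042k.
-0.8415 - 0.4866i - 0.1765j - 0.1547k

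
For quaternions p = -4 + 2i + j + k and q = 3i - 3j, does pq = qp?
No: pq = -3 - 9i + 15j - 9k ≠ -3 - 15i + 9j + 9k = qp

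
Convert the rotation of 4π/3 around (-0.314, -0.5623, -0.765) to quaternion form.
-0.5 - 0.2719i - 0.487j - 0.6625k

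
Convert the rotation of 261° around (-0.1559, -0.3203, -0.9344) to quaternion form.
-0.6494 - 0.1185i - 0.2436j - 0.7105k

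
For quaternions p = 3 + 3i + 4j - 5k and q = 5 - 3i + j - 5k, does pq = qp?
No: pq = -5 - 9i + 53j - 25k ≠ -5 + 21i - 7j - 55k = qp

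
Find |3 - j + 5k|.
√35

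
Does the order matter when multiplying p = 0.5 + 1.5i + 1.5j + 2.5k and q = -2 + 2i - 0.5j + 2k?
Yes: pq = -8.25 + 2.25i - 1.25j - 7.75k ≠ -8.25 - 6.25i - 5.25j - 0.25k = qp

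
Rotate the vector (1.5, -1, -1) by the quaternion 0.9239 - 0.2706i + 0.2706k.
(1.927, -0.457, -0.573)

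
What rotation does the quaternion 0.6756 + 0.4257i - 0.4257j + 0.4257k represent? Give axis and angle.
axis = (√3/3, -√3/3, √3/3), θ = 95°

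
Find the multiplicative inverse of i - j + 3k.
-0.0909i + 0.0909j - 0.2727k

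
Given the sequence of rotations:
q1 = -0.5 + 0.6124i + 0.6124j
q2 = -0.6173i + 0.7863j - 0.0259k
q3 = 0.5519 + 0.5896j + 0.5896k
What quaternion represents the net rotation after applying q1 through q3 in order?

q2 · q1 = -0.1035 + 0.3245i - 0.409j - 0.8466k
q3 · q2 · q1 = 0.6832 - 0.0789i - 0.0954j - 0.7196k
0.6832 - 0.0789i - 0.0954j - 0.7196k


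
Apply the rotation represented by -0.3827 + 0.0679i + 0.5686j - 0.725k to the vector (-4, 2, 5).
(-0.832, -6.512, -1.379)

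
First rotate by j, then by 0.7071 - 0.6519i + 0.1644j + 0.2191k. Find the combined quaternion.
-0.1644 - 0.2191i + 0.7071j - 0.6519k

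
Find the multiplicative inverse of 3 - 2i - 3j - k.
0.1304 + 0.087i + 0.1304j + 0.0435k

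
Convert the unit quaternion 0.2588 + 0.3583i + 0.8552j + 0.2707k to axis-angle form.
axis = (0.3709, 0.8854, 0.2802), θ = 5π/6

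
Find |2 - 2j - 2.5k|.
3.775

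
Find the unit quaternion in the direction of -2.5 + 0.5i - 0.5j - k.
-0.898 + 0.1796i - 0.1796j - 0.3592k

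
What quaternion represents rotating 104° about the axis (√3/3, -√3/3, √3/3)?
0.6157 + 0.455i - 0.455j + 0.455k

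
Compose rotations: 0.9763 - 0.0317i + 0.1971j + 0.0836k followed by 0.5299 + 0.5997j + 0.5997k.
0.349 - 0.0849i + 0.6709j + 0.6488k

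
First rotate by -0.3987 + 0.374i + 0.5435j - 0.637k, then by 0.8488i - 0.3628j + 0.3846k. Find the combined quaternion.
0.1247 - 0.3163i + 0.8292j + 0.4437k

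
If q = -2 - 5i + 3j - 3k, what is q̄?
-2 + 5i - 3j + 3k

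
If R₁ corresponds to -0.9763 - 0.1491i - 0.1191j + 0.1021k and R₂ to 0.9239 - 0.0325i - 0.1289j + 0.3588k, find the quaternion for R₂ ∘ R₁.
-0.9588 - 0.0765i - 0.0344j - 0.2713k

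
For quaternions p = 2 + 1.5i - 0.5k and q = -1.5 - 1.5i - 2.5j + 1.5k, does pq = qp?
No: pq = -6.5i - 6.5j ≠ -4i - 3.5j + 7.5k = qp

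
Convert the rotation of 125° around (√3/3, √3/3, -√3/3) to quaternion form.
0.4617 + 0.5121i + 0.5121j - 0.5121k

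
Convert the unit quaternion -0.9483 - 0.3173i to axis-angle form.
axis = (-1, 0, 0), θ = 323°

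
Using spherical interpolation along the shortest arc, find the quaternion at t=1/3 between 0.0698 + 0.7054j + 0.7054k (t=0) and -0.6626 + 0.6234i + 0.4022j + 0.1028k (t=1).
-0.2287 + 0.2665i + 0.723j + 0.595k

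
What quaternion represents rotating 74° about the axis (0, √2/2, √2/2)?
0.7986 + 0.4255j + 0.4255k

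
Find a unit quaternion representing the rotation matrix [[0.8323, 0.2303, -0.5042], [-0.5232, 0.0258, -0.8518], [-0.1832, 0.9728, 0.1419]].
0.7071 + 0.6451i - 0.1135j - 0.2664k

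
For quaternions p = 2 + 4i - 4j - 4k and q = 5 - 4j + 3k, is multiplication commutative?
No: pq = 6 - 8i - 40j - 30k ≠ 6 + 48i - 16j + 2k = qp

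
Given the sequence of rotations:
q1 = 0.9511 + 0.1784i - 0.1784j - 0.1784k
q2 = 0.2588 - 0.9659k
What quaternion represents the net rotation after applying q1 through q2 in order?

q2 · q1 = 0.0738 - 0.1261i - 0.2185j - 0.9648k
0.0738 - 0.1261i - 0.2185j - 0.9648k


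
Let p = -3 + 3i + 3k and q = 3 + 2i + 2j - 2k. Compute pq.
-9 - 3i + 6j + 21k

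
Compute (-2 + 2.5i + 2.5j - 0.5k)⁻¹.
-0.1194 - 0.1493i - 0.1493j + 0.0299k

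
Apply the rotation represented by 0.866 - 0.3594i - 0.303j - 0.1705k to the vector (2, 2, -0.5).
(2.744, 0.849, -0.023)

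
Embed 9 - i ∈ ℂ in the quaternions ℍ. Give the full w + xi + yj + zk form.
9 - i + 0j + 0k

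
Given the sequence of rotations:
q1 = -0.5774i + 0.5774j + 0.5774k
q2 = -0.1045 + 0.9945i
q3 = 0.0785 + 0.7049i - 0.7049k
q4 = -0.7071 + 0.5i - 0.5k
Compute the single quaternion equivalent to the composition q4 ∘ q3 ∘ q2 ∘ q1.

q2 · q1 = 0.5742 + 0.0603i - 0.6346j + 0.5139k
q3 · q2 · q1 = 0.3648 - 0.0378i - 0.4546j - 0.8117k
q4 · q3 · q2 · q1 = -0.6449 - 0.0182i + 0.7462j + 0.1643k
-0.6449 - 0.0182i + 0.7462j + 0.1643k
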